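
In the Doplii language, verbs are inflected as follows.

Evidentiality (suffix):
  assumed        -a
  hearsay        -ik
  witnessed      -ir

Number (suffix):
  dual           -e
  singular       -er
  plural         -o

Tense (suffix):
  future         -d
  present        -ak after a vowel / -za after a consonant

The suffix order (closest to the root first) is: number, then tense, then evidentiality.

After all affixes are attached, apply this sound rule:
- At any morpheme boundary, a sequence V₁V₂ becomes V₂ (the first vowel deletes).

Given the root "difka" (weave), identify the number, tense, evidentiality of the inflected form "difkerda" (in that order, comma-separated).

Segment: difka-er-d-a.
number: -er → singular.
tense: -d → future.
evidentiality: -a → assumed.

singular, future, assumed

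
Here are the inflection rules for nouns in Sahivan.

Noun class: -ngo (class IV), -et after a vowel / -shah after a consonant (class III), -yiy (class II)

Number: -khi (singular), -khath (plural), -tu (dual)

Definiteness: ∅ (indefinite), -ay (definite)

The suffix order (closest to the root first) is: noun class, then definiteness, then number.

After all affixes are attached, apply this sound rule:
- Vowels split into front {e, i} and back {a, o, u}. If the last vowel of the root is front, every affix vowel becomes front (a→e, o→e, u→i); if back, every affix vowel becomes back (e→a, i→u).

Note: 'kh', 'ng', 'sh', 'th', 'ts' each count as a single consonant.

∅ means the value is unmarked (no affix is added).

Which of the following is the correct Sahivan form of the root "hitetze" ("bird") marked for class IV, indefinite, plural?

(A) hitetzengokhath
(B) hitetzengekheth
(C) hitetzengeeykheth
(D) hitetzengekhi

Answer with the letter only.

Attach noun class class IV -ngo → hitetzengo.
definiteness = indefinite: zero marking, form stays hitetzengo.
Attach number plural -khath → hitetzengokhath.
Apply vowel harmony: hitetzengokhath → hitetzengekheth.
So the correct form is hitetzengekheth, option (B).
(A) hitetzengokhath is wrong: it fails to apply the sound rule(s).
(D) hitetzengekhi is wrong: it uses singular instead of plural for number.
(C) hitetzengeeykheth is wrong: it uses definite instead of indefinite for definiteness.

B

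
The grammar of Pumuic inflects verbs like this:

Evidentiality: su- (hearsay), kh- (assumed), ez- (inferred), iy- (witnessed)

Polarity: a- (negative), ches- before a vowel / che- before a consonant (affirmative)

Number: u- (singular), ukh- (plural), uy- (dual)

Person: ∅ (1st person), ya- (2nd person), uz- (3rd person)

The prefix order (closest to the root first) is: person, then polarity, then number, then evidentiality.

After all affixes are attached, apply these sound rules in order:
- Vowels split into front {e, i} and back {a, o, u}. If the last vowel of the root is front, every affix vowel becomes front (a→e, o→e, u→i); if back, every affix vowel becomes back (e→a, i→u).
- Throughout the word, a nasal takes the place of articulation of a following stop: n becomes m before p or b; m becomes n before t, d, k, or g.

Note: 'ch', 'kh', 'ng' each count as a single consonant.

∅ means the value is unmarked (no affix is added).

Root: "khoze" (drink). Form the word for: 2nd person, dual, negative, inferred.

Attach person 2nd person ya- → yakhoze.
Attach polarity negative a- → ayakhoze.
Attach number dual uy- → uyayakhoze.
Attach evidentiality inferred ez- → ezuyayakhoze.
Apply vowel harmony: ezuyayakhoze → eziyeyekhoze.
Nasal assimilation: no change.

eziyeyekhoze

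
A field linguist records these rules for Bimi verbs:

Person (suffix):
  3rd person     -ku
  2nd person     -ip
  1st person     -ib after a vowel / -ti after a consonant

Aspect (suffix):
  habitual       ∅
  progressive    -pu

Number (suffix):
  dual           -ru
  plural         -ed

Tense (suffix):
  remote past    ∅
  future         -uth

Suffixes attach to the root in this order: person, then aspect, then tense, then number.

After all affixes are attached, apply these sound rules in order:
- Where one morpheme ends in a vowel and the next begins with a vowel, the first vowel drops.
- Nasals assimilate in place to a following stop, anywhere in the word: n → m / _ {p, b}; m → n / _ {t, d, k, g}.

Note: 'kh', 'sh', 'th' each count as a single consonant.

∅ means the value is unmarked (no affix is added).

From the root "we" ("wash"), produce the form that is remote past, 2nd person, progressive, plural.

Attach person 2nd person -ip → weip.
Attach aspect progressive -pu → weippu.
tense = remote past: zero marking, form stays weippu.
Attach number plural -ed → weippued.
Apply vowel deletion: weippued → wipped.
Nasal assimilation: no change.

wipped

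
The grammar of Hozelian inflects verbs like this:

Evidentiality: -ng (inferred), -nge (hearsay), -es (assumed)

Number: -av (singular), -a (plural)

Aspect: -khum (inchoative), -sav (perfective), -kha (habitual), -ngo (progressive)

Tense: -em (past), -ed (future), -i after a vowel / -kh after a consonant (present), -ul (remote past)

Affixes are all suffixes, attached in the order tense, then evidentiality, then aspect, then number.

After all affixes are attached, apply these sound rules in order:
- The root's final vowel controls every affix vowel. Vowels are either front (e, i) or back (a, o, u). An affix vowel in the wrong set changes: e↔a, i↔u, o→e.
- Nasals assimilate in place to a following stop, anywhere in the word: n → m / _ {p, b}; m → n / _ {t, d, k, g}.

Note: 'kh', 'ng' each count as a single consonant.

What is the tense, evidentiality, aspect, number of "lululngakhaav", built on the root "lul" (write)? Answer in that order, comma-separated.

Segment: lul-ul-nge-kha-av.
tense: -ul → remote past.
evidentiality: -nge → hearsay.
aspect: -kha → habitual.
number: -av → singular.

remote past, hearsay, habitual, singular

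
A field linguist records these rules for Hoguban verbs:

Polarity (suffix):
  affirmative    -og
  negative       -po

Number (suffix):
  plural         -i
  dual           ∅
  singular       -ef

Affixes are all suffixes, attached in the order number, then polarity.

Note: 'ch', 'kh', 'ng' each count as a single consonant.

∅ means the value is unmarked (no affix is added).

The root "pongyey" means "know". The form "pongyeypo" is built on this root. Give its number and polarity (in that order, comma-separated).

Segment: pongyey-po.
number: ∅ → dual.
polarity: -po → negative.

dual, negative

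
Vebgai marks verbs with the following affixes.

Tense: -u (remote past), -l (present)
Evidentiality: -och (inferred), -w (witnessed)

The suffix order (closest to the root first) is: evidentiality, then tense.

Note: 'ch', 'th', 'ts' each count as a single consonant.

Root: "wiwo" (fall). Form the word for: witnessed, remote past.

wiwowu

Attach evidentiality witnessed -w → wiwow.
Attach tense remote past -u → wiwowu.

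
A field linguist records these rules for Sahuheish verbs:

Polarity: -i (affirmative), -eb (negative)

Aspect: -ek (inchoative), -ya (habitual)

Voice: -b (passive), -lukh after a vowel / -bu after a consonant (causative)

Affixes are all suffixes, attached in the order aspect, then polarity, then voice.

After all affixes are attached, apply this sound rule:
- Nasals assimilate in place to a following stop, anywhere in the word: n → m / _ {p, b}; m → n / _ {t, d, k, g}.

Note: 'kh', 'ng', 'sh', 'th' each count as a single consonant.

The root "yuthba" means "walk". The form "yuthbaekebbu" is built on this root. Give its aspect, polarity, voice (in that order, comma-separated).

Segment: yuthba-ek-eb-bu.
aspect: -ek → inchoative.
polarity: -eb → negative.
voice: -lukh/bu → causative.

inchoative, negative, causative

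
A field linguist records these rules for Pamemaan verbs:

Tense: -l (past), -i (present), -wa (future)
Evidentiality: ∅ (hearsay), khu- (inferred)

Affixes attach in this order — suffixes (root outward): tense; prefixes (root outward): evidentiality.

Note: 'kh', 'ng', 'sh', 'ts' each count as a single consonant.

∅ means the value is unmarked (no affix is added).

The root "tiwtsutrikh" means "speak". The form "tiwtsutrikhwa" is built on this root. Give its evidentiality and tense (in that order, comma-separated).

hearsay, future

Segment: tiwtsutrikh-wa.
evidentiality: ∅ → hearsay.
tense: -wa → future.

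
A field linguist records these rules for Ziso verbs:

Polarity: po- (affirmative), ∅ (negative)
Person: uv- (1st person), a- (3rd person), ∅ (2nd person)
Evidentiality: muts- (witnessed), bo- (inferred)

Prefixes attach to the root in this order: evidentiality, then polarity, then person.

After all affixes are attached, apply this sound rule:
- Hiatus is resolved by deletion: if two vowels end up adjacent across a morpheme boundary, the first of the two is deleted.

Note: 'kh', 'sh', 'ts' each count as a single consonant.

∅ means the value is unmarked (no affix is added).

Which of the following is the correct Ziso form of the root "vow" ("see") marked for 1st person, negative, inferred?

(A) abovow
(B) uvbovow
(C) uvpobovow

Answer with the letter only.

Attach evidentiality inferred bo- → bovow.
polarity = negative: zero marking, form stays bovow.
Attach person 1st person uv- → uvbovow.
Vowel deletion: no change.
So the correct form is uvbovow, option (B).
(C) uvpobovow is wrong: it uses affirmative instead of negative for polarity.
(A) abovow is wrong: it uses 3rd person instead of 1st person for person.

B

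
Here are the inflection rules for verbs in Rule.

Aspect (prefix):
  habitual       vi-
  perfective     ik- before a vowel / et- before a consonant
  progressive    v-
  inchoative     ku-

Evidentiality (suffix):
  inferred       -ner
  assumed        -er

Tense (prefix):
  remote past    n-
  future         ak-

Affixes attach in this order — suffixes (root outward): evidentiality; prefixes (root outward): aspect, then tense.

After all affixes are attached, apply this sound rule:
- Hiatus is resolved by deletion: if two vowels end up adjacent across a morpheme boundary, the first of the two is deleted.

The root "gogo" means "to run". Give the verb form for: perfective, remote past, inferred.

netgogoner

Attach aspect perfective et- (before consonant 'g') → etgogo.
Attach tense remote past n- → netgogo.
Attach evidentiality inferred -ner → netgogoner.
Vowel deletion: no change.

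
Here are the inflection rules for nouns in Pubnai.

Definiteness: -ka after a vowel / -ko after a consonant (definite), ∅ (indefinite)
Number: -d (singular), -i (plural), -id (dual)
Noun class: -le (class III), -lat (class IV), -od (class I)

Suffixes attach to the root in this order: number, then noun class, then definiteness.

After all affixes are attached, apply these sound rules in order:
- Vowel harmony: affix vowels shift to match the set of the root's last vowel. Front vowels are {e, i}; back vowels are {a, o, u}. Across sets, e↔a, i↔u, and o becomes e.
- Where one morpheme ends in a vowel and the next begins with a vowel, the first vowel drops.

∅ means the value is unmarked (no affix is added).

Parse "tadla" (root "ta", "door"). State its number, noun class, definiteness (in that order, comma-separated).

Segment: ta-d-le.
number: -d → singular.
noun class: -le → class III.
definiteness: ∅ → indefinite.

singular, class III, indefinite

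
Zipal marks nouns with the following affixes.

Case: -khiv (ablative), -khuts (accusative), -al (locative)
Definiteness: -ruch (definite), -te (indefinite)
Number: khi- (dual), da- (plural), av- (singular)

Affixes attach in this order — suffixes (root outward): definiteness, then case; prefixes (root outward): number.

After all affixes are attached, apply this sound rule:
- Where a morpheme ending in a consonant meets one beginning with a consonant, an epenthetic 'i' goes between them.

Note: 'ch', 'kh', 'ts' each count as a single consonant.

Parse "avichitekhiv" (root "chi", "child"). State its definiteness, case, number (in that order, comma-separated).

indefinite, ablative, singular

Segment: av-chi-te-khiv.
definiteness: -te → indefinite.
case: -khiv → ablative.
number: av- → singular.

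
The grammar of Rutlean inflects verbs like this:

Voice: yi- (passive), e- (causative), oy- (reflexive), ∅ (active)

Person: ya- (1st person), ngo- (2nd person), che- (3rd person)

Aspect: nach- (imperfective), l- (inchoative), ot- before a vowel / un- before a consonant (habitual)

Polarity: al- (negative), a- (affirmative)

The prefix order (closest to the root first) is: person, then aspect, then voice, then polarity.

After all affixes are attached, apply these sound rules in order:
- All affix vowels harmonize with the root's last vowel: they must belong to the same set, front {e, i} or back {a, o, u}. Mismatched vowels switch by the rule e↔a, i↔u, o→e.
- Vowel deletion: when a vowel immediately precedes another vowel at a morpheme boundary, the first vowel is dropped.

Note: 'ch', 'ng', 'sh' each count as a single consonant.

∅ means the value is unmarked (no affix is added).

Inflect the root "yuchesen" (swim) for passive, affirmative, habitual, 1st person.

Attach person 1st person ya- → yayuchesen.
Attach aspect habitual un- (before consonant 'y') → unyayuchesen.
Attach voice passive yi- → yiunyayuchesen.
Attach polarity affirmative a- → ayiunyayuchesen.
Apply vowel harmony: ayiunyayuchesen → eyiinyeyuchesen.
Apply vowel deletion: eyiinyeyuchesen → eyinyeyuchesen.

eyinyeyuchesen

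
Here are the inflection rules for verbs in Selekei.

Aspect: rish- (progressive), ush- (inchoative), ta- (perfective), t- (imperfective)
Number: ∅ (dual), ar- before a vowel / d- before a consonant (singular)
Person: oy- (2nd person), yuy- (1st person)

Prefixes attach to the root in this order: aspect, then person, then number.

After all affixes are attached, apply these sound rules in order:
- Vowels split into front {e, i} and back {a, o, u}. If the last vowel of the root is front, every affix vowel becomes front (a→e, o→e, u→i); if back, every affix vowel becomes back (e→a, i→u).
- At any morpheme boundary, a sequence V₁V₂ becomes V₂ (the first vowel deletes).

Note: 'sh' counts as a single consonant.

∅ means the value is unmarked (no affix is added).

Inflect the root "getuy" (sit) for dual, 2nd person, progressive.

Attach aspect progressive rish- → rishgetuy.
Attach person 2nd person oy- → oyrishgetuy.
number = dual: zero marking, form stays oyrishgetuy.
Apply vowel harmony: oyrishgetuy → oyrushgetuy.
Vowel deletion: no change.

oyrushgetuy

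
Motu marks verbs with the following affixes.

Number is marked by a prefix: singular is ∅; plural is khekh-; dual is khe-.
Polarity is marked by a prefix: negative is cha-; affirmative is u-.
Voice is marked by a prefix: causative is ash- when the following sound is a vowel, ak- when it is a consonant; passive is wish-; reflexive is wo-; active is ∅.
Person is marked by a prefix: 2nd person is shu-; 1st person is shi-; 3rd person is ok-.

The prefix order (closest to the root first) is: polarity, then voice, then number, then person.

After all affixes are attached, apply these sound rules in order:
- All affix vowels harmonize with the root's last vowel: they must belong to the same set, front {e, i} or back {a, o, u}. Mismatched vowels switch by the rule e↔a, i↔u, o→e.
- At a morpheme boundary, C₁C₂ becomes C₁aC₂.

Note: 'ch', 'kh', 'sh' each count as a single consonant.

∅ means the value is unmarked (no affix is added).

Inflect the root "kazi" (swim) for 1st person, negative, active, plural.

Attach polarity negative cha- → chakazi.
voice = active: zero marking, form stays chakazi.
Attach number plural khekh- → khekhchakazi.
Attach person 1st person shi- → shikhekhchakazi.
Apply vowel harmony: shikhekhchakazi → shikhekhchekazi.
Apply epenthesis: shikhekhchekazi → shikhekhachekazi.

shikhekhachekazi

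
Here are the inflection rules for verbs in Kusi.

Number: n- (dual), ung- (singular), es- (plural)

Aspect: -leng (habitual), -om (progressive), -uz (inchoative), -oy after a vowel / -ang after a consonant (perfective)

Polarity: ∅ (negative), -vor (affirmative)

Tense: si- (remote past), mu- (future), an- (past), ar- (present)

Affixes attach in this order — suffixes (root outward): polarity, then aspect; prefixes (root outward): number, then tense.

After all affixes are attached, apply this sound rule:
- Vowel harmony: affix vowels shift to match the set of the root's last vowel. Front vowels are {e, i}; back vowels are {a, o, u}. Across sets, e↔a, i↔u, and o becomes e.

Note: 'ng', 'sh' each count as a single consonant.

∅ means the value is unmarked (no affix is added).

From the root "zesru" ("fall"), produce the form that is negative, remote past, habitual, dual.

polarity = negative: zero marking, form stays zesru.
Attach number dual n- → nzesru.
Attach tense remote past si- → sinzesru.
Attach aspect habitual -leng → sinzesruleng.
Apply vowel harmony: sinzesruleng → sunzesrulang.

sunzesrulang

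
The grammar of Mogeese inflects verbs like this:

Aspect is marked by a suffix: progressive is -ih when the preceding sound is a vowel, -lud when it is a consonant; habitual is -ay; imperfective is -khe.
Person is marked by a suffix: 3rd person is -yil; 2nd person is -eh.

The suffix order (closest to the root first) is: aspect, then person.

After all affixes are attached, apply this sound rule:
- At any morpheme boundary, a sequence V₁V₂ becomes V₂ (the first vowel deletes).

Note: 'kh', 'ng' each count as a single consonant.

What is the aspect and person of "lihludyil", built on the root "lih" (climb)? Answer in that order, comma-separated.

Segment: lih-lud-yil.
aspect: -ih/lud → progressive.
person: -yil → 3rd person.

progressive, 3rd person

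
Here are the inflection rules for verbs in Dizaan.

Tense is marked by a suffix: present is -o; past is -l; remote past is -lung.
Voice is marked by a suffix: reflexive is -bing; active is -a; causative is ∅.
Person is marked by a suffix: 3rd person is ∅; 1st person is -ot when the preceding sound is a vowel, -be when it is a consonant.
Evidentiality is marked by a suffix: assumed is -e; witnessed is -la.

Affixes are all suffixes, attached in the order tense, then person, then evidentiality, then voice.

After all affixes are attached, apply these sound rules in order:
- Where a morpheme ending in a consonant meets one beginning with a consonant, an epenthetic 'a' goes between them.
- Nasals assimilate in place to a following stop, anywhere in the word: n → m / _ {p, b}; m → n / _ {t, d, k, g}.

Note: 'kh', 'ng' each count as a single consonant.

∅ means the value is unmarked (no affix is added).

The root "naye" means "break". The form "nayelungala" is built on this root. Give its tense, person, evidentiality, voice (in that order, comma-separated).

remote past, 3rd person, witnessed, causative

Segment: naye-lung-la.
tense: -lung → remote past.
person: ∅ → 3rd person.
evidentiality: -la → witnessed.
voice: ∅ → causative.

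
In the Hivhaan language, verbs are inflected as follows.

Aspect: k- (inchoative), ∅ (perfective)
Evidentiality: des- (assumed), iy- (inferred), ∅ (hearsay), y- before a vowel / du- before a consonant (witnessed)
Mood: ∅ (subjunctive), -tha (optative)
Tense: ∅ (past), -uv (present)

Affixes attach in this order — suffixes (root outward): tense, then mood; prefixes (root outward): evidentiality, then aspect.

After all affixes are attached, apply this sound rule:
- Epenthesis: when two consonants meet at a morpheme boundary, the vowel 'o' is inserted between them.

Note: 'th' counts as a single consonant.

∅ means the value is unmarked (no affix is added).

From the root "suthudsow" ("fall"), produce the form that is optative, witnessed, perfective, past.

tense = past: zero marking, form stays suthudsow.
Attach evidentiality witnessed du- (before consonant 's') → dusuthudsow.
aspect = perfective: zero marking, form stays dusuthudsow.
Attach mood optative -tha → dusuthudsowtha.
Apply epenthesis: dusuthudsowtha → dusuthudsowotha.

dusuthudsowotha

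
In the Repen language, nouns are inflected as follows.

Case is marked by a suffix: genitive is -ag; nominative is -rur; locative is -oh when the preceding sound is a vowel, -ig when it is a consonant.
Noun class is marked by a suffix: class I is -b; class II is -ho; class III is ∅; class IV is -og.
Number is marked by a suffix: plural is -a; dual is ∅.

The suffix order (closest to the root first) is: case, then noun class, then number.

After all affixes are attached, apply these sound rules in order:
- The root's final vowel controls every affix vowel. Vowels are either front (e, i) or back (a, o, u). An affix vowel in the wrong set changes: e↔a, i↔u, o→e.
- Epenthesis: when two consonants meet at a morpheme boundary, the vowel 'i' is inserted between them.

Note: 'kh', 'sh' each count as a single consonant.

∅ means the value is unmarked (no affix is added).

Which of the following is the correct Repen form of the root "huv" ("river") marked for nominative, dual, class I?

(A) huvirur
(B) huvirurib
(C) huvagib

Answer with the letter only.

B

Attach case nominative -rur → huvrur.
Attach noun class class I -b → huvrurb.
number = dual: zero marking, form stays huvrurb.
Vowel harmony: no change.
Apply epenthesis: huvrurb → huvirurib.
So the correct form is huvirurib, option (B).
(A) huvirur is wrong: it uses class III instead of class I for noun class.
(C) huvagib is wrong: it uses genitive instead of nominative for case.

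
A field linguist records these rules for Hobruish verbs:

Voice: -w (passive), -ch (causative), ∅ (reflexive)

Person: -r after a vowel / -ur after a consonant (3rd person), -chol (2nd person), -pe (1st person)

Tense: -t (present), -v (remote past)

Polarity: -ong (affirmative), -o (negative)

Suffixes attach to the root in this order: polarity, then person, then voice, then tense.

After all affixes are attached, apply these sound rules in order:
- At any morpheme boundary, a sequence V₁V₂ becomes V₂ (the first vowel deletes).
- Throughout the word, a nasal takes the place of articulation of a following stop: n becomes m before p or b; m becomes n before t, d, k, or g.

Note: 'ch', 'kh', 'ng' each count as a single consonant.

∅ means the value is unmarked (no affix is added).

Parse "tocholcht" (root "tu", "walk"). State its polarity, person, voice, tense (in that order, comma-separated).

negative, 2nd person, causative, present

Segment: tu-o-chol-ch-t.
polarity: -o → negative.
person: -chol → 2nd person.
voice: -ch → causative.
tense: -t → present.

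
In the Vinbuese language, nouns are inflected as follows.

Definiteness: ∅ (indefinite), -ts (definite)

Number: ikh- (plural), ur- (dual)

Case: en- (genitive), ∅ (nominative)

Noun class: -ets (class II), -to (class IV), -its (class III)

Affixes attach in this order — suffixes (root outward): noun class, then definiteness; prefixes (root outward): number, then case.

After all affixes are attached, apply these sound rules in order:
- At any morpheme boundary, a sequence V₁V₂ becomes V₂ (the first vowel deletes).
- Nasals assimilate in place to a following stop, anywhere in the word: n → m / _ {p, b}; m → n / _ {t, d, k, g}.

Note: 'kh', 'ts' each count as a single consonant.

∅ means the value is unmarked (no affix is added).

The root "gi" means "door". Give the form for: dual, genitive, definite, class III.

enurgitsts

Attach number dual ur- → urgi.
Attach noun class class III -its → urgiits.
Attach case genitive en- → enurgiits.
Attach definiteness definite -ts → enurgiitsts.
Apply vowel deletion: enurgiitsts → enurgitsts.
Nasal assimilation: no change.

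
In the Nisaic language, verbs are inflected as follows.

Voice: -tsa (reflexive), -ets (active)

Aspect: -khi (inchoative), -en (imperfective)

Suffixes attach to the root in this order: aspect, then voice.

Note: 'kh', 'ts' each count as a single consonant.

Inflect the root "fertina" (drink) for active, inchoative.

fertinakhiets

Attach aspect inchoative -khi → fertinakhi.
Attach voice active -ets → fertinakhiets.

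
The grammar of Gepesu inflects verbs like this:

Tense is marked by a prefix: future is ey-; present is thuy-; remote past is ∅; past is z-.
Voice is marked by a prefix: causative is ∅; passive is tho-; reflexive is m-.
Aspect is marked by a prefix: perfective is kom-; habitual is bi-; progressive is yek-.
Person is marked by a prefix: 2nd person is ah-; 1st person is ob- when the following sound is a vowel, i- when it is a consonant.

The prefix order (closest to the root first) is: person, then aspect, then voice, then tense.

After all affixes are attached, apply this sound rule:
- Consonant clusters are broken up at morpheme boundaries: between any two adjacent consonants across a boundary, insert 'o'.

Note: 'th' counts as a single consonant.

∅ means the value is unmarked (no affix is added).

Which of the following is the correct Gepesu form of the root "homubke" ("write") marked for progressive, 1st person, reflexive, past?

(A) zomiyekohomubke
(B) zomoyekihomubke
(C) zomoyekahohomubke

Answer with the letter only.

Attach person 1st person i- (before consonant 'h') → ihomubke.
Attach aspect progressive yek- → yekihomubke.
Attach voice reflexive m- → myekihomubke.
Attach tense past z- → zmyekihomubke.
Apply epenthesis: zmyekihomubke → zomoyekihomubke.
So the correct form is zomoyekihomubke, option (B).
(C) zomoyekahohomubke is wrong: it uses 2nd person instead of 1st person for person.
(A) zomiyekohomubke is wrong: it has the affixes in the wrong order.

B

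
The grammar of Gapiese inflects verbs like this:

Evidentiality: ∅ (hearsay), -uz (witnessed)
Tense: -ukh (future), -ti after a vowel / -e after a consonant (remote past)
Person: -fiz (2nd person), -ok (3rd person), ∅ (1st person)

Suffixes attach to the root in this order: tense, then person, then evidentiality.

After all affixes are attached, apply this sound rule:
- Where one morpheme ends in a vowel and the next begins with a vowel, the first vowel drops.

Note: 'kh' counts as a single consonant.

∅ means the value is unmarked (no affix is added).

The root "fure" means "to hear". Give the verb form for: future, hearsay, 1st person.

furukh

Attach tense future -ukh → fureukh.
person = 1st person: zero marking, form stays fureukh.
evidentiality = hearsay: zero marking, form stays fureukh.
Apply vowel deletion: fureukh → furukh.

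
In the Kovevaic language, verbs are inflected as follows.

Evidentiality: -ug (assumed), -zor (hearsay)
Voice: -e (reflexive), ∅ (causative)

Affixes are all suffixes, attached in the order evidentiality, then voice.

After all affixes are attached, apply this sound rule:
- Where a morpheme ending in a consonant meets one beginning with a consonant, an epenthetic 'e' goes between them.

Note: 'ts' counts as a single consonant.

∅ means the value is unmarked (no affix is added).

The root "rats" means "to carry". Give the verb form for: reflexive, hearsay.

ratsezore

Attach evidentiality hearsay -zor → ratszor.
Attach voice reflexive -e → ratszore.
Apply epenthesis: ratszore → ratsezore.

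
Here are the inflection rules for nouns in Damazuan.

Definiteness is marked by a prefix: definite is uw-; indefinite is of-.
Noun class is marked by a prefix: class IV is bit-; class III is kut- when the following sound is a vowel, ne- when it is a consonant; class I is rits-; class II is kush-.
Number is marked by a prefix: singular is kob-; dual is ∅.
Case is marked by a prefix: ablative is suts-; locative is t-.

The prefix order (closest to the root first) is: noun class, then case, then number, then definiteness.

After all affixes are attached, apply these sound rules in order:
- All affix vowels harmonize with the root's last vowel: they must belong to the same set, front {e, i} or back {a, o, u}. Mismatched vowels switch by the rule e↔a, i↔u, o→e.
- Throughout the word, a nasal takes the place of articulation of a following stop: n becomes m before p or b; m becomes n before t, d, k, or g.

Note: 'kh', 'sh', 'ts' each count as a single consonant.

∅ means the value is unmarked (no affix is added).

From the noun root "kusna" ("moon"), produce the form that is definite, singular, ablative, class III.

Attach noun class class III ne- (before consonant 'k') → nekusna.
Attach case ablative suts- → sutsnekusna.
Attach number singular kob- → kobsutsnekusna.
Attach definiteness definite uw- → uwkobsutsnekusna.
Apply vowel harmony: uwkobsutsnekusna → uwkobsutsnakusna.
Nasal assimilation: no change.

uwkobsutsnakusna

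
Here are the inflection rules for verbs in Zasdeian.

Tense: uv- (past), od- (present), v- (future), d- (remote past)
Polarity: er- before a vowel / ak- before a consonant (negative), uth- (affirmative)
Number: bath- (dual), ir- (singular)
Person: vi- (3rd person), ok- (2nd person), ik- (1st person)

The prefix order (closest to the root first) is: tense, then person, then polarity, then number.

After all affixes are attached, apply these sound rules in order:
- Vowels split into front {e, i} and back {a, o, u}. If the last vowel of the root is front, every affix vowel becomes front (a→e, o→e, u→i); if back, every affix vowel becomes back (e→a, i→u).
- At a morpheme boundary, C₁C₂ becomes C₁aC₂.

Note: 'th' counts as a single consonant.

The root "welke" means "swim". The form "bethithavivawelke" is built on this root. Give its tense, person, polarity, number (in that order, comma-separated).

future, 3rd person, affirmative, dual

Segment: bath-uth-vi-v-welke.
tense: v- → future.
person: vi- → 3rd person.
polarity: uth- → affirmative.
number: bath- → dual.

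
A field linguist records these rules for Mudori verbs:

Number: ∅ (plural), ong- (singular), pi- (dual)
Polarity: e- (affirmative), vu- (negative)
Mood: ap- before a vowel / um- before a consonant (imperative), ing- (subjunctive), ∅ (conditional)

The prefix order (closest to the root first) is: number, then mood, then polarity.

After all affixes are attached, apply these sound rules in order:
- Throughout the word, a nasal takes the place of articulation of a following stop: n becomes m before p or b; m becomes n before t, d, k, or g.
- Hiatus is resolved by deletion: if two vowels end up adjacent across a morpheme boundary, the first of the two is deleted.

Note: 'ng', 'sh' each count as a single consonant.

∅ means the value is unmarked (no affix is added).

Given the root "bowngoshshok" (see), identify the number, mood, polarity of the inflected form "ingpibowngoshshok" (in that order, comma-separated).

dual, subjunctive, affirmative

Segment: e-ing-pi-bowngoshshok.
number: pi- → dual.
mood: ing- → subjunctive.
polarity: e- → affirmative.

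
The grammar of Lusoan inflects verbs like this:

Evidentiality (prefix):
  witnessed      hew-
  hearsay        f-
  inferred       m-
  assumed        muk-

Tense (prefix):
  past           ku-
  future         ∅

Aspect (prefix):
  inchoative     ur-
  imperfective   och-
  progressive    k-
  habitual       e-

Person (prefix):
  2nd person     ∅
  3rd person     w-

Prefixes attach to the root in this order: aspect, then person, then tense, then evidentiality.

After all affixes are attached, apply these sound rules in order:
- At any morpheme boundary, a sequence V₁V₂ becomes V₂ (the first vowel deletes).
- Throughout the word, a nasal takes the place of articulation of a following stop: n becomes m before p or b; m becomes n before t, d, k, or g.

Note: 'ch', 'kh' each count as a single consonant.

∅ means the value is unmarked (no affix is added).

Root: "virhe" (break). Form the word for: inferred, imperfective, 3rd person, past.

nkuwochvirhe

Attach aspect imperfective och- → ochvirhe.
Attach person 3rd person w- → wochvirhe.
Attach tense past ku- → kuwochvirhe.
Attach evidentiality inferred m- → mkuwochvirhe.
Vowel deletion: no change.
Apply nasal assimilation: mkuwochvirhe → nkuwochvirhe.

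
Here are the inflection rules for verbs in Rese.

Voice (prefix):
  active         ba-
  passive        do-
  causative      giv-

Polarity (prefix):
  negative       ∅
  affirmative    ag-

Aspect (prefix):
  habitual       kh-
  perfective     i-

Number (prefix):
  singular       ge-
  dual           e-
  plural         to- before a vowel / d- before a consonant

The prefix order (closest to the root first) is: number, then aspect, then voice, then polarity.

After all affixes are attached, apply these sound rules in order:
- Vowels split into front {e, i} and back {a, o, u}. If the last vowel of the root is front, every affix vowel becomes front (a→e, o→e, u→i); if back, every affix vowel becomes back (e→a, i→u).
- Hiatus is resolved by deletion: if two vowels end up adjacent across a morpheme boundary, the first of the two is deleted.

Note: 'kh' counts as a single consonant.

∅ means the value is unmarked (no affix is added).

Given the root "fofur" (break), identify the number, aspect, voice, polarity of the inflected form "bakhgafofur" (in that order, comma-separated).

singular, habitual, active, negative

Segment: ba-kh-ge-fofur.
number: ge- → singular.
aspect: kh- → habitual.
voice: ba- → active.
polarity: ∅ → negative.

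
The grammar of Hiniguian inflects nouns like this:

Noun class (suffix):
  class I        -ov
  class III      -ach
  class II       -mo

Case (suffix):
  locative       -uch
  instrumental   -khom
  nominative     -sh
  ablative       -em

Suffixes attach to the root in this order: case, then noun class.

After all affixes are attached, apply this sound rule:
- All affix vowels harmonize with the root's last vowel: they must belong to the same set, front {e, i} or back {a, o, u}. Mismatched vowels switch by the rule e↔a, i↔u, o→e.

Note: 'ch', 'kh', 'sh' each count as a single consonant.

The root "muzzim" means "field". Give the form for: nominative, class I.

Attach case nominative -sh → muzzimsh.
Attach noun class class I -ov → muzzimshov.
Apply vowel harmony: muzzimshov → muzzimshev.

muzzimshev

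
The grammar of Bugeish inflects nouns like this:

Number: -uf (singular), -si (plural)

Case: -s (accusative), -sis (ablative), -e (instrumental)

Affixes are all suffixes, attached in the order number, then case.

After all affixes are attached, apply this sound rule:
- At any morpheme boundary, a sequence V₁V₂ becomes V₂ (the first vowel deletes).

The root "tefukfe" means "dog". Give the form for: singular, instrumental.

tefukfufe

Attach number singular -uf → tefukfeuf.
Attach case instrumental -e → tefukfeufe.
Apply vowel deletion: tefukfeufe → tefukfufe.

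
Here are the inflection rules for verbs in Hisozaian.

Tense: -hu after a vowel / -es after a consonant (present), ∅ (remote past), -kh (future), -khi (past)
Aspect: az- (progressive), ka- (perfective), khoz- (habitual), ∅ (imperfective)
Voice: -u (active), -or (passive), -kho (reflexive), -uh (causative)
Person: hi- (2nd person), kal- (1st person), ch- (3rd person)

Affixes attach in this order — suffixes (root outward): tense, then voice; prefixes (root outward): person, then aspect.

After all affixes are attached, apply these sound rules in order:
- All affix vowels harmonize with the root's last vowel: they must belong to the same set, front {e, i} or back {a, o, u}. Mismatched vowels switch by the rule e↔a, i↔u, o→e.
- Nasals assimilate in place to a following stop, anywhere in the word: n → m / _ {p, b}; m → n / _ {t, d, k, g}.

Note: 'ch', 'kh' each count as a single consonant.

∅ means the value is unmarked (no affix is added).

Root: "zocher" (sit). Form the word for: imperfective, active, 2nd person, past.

Attach person 2nd person hi- → hizocher.
aspect = imperfective: zero marking, form stays hizocher.
Attach tense past -khi → hizocherkhi.
Attach voice active -u → hizocherkhiu.
Apply vowel harmony: hizocherkhiu → hizocherkhii.
Nasal assimilation: no change.

hizocherkhii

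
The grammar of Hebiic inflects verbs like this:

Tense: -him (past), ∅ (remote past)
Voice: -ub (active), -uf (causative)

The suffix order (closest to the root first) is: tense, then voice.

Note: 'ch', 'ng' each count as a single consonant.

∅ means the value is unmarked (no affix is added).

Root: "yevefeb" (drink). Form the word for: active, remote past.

tense = remote past: zero marking, form stays yevefeb.
Attach voice active -ub → yevefebub.

yevefebub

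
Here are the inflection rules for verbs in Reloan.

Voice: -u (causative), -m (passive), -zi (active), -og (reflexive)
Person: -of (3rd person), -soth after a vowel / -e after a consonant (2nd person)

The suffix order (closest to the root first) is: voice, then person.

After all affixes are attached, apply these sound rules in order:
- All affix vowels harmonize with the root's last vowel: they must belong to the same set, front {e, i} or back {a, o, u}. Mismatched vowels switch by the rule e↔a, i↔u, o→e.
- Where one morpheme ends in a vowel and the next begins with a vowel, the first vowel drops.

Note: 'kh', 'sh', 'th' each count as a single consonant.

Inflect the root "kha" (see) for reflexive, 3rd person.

Attach voice reflexive -og → khaog.
Attach person 3rd person -of → khaogof.
Vowel harmony: no change.
Apply vowel deletion: khaogof → khogof.

khogof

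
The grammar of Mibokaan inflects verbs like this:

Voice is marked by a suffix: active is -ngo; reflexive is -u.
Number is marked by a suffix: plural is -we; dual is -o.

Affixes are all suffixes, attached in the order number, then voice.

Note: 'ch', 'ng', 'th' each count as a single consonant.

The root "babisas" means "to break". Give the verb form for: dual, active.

babisasongo

Attach number dual -o → babisaso.
Attach voice active -ngo → babisasongo.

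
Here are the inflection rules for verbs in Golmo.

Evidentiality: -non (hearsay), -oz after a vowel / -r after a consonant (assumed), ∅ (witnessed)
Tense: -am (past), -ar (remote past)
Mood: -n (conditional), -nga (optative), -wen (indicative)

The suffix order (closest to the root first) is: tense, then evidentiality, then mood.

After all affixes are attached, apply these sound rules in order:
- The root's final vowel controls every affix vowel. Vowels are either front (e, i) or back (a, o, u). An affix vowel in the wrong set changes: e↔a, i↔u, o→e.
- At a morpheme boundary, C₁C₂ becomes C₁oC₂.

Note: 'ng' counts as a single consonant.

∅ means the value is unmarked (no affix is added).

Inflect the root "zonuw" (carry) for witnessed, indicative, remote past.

Attach tense remote past -ar → zonuwar.
evidentiality = witnessed: zero marking, form stays zonuwar.
Attach mood indicative -wen → zonuwarwen.
Apply vowel harmony: zonuwarwen → zonuwarwan.
Apply epenthesis: zonuwarwan → zonuwarowan.

zonuwarowan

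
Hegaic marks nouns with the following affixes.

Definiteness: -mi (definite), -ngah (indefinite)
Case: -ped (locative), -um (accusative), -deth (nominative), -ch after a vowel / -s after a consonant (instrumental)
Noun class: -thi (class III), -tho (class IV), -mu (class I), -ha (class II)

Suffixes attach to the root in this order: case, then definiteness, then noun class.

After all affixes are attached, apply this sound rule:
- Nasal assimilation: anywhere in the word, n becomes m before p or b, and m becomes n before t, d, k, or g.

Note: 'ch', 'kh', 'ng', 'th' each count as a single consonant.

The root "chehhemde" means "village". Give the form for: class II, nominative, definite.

chehhendedethmiha

Attach case nominative -deth → chehhemdedeth.
Attach definiteness definite -mi → chehhemdedethmi.
Attach noun class class II -ha → chehhemdedethmiha.
Apply nasal assimilation: chehhemdedethmiha → chehhendedethmiha.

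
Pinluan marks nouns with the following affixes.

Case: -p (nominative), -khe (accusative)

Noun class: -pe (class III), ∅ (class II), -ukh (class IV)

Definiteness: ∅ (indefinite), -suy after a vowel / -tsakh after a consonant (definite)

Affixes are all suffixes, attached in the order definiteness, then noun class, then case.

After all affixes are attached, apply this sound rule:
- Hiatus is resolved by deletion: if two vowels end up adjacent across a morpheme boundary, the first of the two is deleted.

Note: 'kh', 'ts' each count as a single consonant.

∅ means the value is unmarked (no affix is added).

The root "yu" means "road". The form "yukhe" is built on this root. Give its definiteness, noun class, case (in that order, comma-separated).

Segment: yu-khe.
definiteness: ∅ → indefinite.
noun class: ∅ → class II.
case: -khe → accusative.

indefinite, class II, accusative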